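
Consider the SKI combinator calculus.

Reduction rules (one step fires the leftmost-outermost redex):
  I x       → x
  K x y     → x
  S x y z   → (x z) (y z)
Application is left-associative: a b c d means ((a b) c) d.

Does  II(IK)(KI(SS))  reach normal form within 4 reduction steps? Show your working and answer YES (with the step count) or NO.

  start: II(IK)(KI(SS))
  [1] I(IK)(KI(SS))
  [2] IK(KI(SS))
  [3] K(KI(SS))
  [4] KI

Answer: YES — reaches normal form KI in 4 ≤ 4 steps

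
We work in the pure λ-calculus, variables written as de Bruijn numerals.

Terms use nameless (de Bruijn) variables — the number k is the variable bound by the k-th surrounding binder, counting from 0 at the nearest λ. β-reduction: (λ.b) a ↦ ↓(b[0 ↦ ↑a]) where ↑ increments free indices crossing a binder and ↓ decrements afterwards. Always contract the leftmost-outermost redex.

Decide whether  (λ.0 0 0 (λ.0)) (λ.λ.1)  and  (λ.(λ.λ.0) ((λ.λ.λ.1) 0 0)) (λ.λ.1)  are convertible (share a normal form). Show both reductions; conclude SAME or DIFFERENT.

Answer: DIFFERENT — A ⇓ λ.λ.0, B ⇓ λ.0

Reduction:
Term A:
  start: (λ.0 0 0 (λ.0)) (λ.λ.1)
  [1] (λ.λ.1) (λ.λ.1) (λ.λ.1) (λ.0)
  [2] (λ.λ.λ.1) (λ.λ.1) (λ.0)
  [3] (λ.λ.1) (λ.0)
  [4] λ.λ.0

Term B:
  start: (λ.(λ.λ.0) ((λ.λ.λ.1) 0 0)) (λ.λ.1)
  [1] (λ.λ.0) ((λ.λ.λ.1) (λ.λ.1) (λ.λ.1))
  [2] λ.0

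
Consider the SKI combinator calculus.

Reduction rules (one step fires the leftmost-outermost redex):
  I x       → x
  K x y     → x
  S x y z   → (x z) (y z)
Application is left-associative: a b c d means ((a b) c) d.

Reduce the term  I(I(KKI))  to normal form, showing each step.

  start: I(I(KKI))
  →1  I(KKI)
  →2  KKI
  →3  K

Answer: normal form = K  (in 3 steps)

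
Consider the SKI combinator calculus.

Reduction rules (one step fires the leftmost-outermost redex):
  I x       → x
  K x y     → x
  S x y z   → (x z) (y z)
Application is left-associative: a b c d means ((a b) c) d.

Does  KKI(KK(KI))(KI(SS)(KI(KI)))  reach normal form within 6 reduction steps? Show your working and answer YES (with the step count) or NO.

Answer: YES — reaches normal form K in 3 ≤ 6 steps

Reduction:
  start: KKI(KK(KI))(KI(SS)(KI(KI)))
  [1] K(KK(KI))(KI(SS)(KI(KI)))
  [2] KK(KI)
  [3] K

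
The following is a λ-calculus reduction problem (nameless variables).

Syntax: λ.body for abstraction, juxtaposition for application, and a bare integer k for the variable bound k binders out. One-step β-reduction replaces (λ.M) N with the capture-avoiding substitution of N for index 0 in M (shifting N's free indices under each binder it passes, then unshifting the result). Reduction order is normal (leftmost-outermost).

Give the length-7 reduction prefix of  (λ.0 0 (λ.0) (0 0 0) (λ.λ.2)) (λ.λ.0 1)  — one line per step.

  start: (λ.0 0 (λ.0) (0 0 0) (λ.λ.2)) (λ.λ.0 1)
  →1  (λ.λ.0 1) (λ.λ.0 1) (λ.0) ((λ.λ.0 1) (λ.λ.0 1) (λ.λ.0 1)) (λ.λ.λ.λ.0 1)
  →2  (λ.0 (λ.λ.0 1)) (λ.0) ((λ.λ.0 1) (λ.λ.0 1) (λ.λ.0 1)) (λ.λ.λ.λ.0 1)
  →3  (λ.0) (λ.λ.0 1) ((λ.λ.0 1) (λ.λ.0 1) (λ.λ.0 1)) (λ.λ.λ.λ.0 1)
  →4  (λ.λ.0 1) ((λ.λ.0 1) (λ.λ.0 1) (λ.λ.0 1)) (λ.λ.λ.λ.0 1)
  →5  (λ.0 ((λ.λ.0 1) (λ.λ.0 1) (λ.λ.0 1))) (λ.λ.λ.λ.0 1)
  →6  (λ.λ.λ.λ.0 1) ((λ.λ.0 1) (λ.λ.0 1) (λ.λ.0 1))
  →7  λ.λ.λ.0 1

Answer: after 7 steps: λ.λ.λ.0 1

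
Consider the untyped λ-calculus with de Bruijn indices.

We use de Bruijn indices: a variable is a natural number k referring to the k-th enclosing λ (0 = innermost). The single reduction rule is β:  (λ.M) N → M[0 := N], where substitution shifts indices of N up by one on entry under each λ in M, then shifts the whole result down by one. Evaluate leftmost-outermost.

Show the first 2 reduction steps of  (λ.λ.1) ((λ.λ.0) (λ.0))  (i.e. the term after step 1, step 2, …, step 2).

  start: (λ.λ.1) ((λ.λ.0) (λ.0))
  →1  λ.(λ.λ.0) (λ.0)
  →2  λ.λ.0

Answer: after 2 steps: λ.λ.0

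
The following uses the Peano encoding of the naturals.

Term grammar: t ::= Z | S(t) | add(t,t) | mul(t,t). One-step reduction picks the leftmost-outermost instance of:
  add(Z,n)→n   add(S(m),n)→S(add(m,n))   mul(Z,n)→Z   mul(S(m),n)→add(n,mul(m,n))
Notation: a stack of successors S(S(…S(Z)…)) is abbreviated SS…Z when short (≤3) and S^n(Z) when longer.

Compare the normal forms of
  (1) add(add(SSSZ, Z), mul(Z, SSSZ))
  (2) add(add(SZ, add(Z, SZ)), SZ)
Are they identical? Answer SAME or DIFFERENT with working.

Answer: SAME — A ⇓ SSSZ, B ⇓ SSSZ

Derivation:
Term A:
  start: add(add(SSSZ, Z), mul(Z, SSSZ))
  →1  add(S(add(SSZ, Z)), mul(Z, SSSZ))
  →2  S(add(add(SSZ, Z), mul(Z, SSSZ)))
  →3  S(add(S(add(SZ, Z)), mul(Z, SSSZ)))
  →4  S(S(add(add(SZ, Z), mul(Z, SSSZ))))
  →5  S(S(add(S(add(Z, Z)), mul(Z, SSSZ))))
  →6  S(S(S(add(add(Z, Z), mul(Z, SSSZ)))))
  →7  S(S(S(add(Z, mul(Z, SSSZ)))))
  →8  S(S(S(mul(Z, SSSZ))))
  →9  SSSZ

Term B:
  start: add(add(SZ, add(Z, SZ)), SZ)
  →1  add(S(add(Z, add(Z, SZ))), SZ)
  →2  S(add(add(Z, add(Z, SZ)), SZ))
  →3  S(add(add(Z, SZ), SZ))
  →4  S(add(SZ, SZ))
  →5  S(S(add(Z, SZ)))
  →6  SSSZ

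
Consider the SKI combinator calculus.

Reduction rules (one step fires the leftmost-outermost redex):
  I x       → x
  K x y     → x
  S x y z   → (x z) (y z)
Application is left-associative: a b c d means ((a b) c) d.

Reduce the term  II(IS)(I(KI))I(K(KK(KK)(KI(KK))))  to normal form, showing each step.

  start: II(IS)(I(KI))I(K(KK(KK)(KI(KK))))
  [1] I(IS)(I(KI))I(K(KK(KK)(KI(KK))))
  [2] IS(I(KI))I(K(KK(KK)(KI(KK))))
  [3] S(I(KI))I(K(KK(KK)(KI(KK))))
  [4] I(KI)(K(KK(KK)(KI(KK))))(I(K(KK(KK)(KI(KK)))))
  [5] KI(K(KK(KK)(KI(KK))))(I(K(KK(KK)(KI(KK)))))
  [6] I(I(K(KK(KK)(KI(KK)))))
  [7] I(K(KK(KK)(KI(KK))))
  [8] K(KK(KK)(KI(KK)))
  [9] K(K(KI(KK)))
  [10] K(KI)

Answer: normal form = K(KI)  (in 10 steps)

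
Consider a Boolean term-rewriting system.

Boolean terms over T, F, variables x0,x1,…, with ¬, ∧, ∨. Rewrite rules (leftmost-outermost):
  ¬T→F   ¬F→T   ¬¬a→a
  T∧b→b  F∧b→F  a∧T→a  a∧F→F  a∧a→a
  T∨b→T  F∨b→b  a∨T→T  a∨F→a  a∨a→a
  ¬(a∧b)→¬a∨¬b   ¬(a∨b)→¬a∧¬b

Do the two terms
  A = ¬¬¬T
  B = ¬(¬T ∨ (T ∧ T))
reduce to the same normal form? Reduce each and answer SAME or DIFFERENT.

Answer: SAME — A ⇓ F, B ⇓ F

Reduction:
Term A:
  start: ¬¬¬T
  step 1: ¬T
  step 2: F

Term B:
  start: ¬(¬T ∨ (T ∧ T))
  step 1: ¬¬T ∧ ¬(T ∧ T)
  step 2: T ∧ ¬(T ∧ T)
  step 3: ¬(T ∧ T)
  step 4: ¬T ∨ ¬T
  step 5: ¬T
  step 6: F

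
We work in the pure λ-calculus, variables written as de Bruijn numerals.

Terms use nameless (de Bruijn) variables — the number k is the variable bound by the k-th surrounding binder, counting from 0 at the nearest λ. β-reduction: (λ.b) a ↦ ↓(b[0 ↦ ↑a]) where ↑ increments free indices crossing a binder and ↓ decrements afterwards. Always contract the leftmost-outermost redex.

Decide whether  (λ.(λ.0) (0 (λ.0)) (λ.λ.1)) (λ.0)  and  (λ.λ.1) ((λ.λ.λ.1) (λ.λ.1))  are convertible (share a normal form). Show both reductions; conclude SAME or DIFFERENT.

Answer: DIFFERENT — A ⇓ λ.λ.1, B ⇓ λ.λ.λ.1

Reduction:
Term A:
  start: (λ.(λ.0) (0 (λ.0)) (λ.λ.1)) (λ.0)
  step 1: (λ.0) ((λ.0) (λ.0)) (λ.λ.1)
  step 2: (λ.0) (λ.0) (λ.λ.1)
  step 3: (λ.0) (λ.λ.1)
  step 4: λ.λ.1

Term B:
  start: (λ.λ.1) ((λ.λ.λ.1) (λ.λ.1))
  step 1: λ.(λ.λ.λ.1) (λ.λ.1)
  step 2: λ.λ.λ.1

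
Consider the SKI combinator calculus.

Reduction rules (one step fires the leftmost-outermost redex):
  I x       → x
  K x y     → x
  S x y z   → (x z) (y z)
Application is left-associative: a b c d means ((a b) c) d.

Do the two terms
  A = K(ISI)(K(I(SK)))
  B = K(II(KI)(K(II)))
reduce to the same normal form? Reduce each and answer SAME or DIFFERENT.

Term A:
  start: K(ISI)(K(I(SK)))
  →1  ISI
  →2  SI

Term B:
  start: K(II(KI)(K(II)))
  →1  K(I(KI)(K(II)))
  →2  K(KI(K(II)))
  →3  KI

Answer: DIFFERENT — A ⇓ SI, B ⇓ KI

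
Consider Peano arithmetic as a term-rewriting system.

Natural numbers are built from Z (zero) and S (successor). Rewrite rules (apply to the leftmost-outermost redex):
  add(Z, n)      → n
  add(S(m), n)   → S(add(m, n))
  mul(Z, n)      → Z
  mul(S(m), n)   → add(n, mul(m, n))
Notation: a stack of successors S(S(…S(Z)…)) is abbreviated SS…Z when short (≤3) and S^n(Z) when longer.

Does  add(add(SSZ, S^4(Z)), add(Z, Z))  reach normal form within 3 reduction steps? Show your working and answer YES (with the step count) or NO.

  start: add(add(SSZ, S^4(Z)), add(Z, Z))
  [1] add(S(add(SZ, S^4(Z))), add(Z, Z))
  [2] S(add(add(SZ, S^4(Z)), add(Z, Z)))
  [3] S(add(S(add(Z, S^4(Z))), add(Z, Z)))

Answer: NO — after 3 steps the term is S(add(S(add(Z, S^4(Z))), add(Z, Z))), not yet normal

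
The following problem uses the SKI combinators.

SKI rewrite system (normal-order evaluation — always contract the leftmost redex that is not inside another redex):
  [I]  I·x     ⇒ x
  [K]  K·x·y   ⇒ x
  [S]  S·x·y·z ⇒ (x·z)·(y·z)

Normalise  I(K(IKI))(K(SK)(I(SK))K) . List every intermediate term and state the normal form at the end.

  start: I(K(IKI))(K(SK)(I(SK))K)
  step 1: K(IKI)(K(SK)(I(SK))K)
  step 2: IKI
  step 3: KI

Answer: normal form = KI  (in 3 steps)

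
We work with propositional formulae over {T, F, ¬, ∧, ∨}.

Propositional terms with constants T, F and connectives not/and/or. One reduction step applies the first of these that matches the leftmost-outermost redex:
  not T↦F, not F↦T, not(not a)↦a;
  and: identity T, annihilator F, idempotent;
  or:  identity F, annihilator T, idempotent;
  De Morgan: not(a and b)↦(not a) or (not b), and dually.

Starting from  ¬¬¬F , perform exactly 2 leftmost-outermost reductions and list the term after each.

Answer: after 2 steps: T

Derivation:
  start: ¬¬¬F
  step 1: ¬F
  step 2: T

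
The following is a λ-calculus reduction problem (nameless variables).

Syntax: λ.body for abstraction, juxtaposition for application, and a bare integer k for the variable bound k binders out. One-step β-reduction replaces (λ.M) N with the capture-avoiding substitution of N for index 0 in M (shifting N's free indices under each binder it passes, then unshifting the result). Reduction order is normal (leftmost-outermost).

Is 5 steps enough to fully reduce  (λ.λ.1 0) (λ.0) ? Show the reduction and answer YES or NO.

Answer: YES — reaches normal form λ.0 in 2 ≤ 5 steps

Derivation:
  start: (λ.λ.1 0) (λ.0)
  →1  λ.(λ.0) 0
  →2  λ.0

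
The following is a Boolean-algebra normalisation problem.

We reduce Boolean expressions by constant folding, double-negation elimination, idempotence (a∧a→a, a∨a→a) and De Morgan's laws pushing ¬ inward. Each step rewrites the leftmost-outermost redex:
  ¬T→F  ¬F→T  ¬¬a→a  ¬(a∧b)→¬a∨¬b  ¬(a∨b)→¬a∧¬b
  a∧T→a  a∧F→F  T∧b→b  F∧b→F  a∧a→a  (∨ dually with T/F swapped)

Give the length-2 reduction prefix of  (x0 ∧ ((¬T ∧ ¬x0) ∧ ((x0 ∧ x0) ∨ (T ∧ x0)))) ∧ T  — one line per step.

  start: (x0 ∧ ((¬T ∧ ¬x0) ∧ ((x0 ∧ x0) ∨ (T ∧ x0)))) ∧ T
  [1] x0 ∧ ((¬T ∧ ¬x0) ∧ ((x0 ∧ x0) ∨ (T ∧ x0)))
  [2] x0 ∧ ((F ∧ ¬x0) ∧ ((x0 ∧ x0) ∨ (T ∧ x0)))

Answer: after 2 steps: x0 ∧ ((F ∧ ¬x0) ∧ ((x0 ∧ x0) ∨ (T ∧ x0)))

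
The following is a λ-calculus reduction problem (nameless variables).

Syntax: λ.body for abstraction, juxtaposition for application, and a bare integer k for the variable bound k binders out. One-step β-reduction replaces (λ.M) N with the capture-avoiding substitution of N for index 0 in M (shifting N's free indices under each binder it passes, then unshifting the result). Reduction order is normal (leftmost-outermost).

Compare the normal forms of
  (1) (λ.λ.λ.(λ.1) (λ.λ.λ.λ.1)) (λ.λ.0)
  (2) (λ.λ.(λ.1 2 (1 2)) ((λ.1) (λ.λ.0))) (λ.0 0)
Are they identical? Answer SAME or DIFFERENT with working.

Term A:
  start: (λ.λ.λ.(λ.1) (λ.λ.λ.λ.1)) (λ.λ.0)
  →1  λ.λ.(λ.1) (λ.λ.λ.λ.1)
  →2  λ.λ.0

Term B:
  start: (λ.λ.(λ.1 2 (1 2)) ((λ.1) (λ.λ.0))) (λ.0 0)
  →1  λ.(λ.1 (λ.0 0) (1 (λ.0 0))) ((λ.1) (λ.λ.0))
  →2  λ.0 (λ.0 0) (0 (λ.0 0))

Answer: DIFFERENT — A ⇓ λ.λ.0, B ⇓ λ.0 (λ.0 0) (0 (λ.0 0))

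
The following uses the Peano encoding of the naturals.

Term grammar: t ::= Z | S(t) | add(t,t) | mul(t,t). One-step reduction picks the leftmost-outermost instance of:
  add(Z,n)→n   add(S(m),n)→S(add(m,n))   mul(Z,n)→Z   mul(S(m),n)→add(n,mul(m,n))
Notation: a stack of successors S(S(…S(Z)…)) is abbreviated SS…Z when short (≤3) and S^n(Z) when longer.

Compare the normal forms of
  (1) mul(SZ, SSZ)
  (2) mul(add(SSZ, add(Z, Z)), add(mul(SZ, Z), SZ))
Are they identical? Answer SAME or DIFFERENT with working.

Term A:
  start: mul(SZ, SSZ)
  step 1: add(SSZ, mul(Z, SSZ))
  step 2: S(add(SZ, mul(Z, SSZ)))
  step 3: S(S(add(Z, mul(Z, SSZ))))
  step 4: S(S(mul(Z, SSZ)))
  step 5: SSZ

Term B:
  start: mul(add(SSZ, add(Z, Z)), add(mul(SZ, Z), SZ))
  step 1: mul(S(add(SZ, add(Z, Z))), add(mul(SZ, Z), SZ))
  step 2: add(add(mul(SZ, Z), SZ), mul(add(SZ, add(Z, Z)), add(mul(SZ, Z), SZ)))
  step 3: add(add(add(Z, mul(Z, Z)), SZ), mul(add(SZ, add(Z, Z)), add(mul(SZ, Z), SZ)))
  step 4: add(add(mul(Z, Z), SZ), mul(add(SZ, add(Z, Z)), add(mul(SZ, Z), SZ)))
  step 5: add(add(Z, SZ), mul(add(SZ, add(Z, Z)), add(mul(SZ, Z), SZ)))
  step 6: add(SZ, mul(add(SZ, add(Z, Z)), add(mul(SZ, Z), SZ)))
  step 7: S(add(Z, mul(add(SZ, add(Z, Z)), add(mul(SZ, Z), SZ))))
  step 8: S(mul(add(SZ, add(Z, Z)), add(mul(SZ, Z), SZ)))
  step 9: S(mul(S(add(Z, add(Z, Z))), add(mul(SZ, Z), SZ)))
  step 10: S(add(add(mul(SZ, Z), SZ), mul(add(Z, add(Z, Z)), add(mul(SZ, Z), SZ))))
  step 11: S(add(add(add(Z, mul(Z, Z)), SZ), mul(add(Z, add(Z, Z)), add(mul(SZ, Z), SZ))))
  step 12: S(add(add(mul(Z, Z), SZ), mul(add(Z, add(Z, Z)), add(mul(SZ, Z), SZ))))
  step 13: S(add(add(Z, SZ), mul(add(Z, add(Z, Z)), add(mul(SZ, Z), SZ))))
  step 14: S(add(SZ, mul(add(Z, add(Z, Z)), add(mul(SZ, Z), SZ))))
  step 15: S(S(add(Z, mul(add(Z, add(Z, Z)), add(mul(SZ, Z), SZ)))))
  step 16: S(S(mul(add(Z, add(Z, Z)), add(mul(SZ, Z), SZ))))
  step 17: S(S(mul(add(Z, Z), add(mul(SZ, Z), SZ))))
  step 18: S(S(mul(Z, add(mul(SZ, Z), SZ))))
  step 19: SSZ

Answer: SAME — A ⇓ SSZ, B ⇓ SSZ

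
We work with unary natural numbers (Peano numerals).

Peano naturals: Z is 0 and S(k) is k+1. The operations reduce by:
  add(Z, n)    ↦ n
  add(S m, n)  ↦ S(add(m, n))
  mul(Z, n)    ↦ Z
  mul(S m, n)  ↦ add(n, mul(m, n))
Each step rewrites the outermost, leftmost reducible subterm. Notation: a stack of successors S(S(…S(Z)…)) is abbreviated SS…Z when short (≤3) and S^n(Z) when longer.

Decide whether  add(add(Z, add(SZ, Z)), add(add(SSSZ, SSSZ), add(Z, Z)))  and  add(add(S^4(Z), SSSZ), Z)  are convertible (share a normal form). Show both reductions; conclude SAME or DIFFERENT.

Term A:
  start: add(add(Z, add(SZ, Z)), add(add(SSSZ, SSSZ), add(Z, Z)))
  [1] add(add(SZ, Z), add(add(SSSZ, SSSZ), add(Z, Z)))
  [2] add(S(add(Z, Z)), add(add(SSSZ, SSSZ), add(Z, Z)))
  [3] S(add(add(Z, Z), add(add(SSSZ, SSSZ), add(Z, Z))))
  [4] S(add(Z, add(add(SSSZ, SSSZ), add(Z, Z))))
  [5] S(add(add(SSSZ, SSSZ), add(Z, Z)))
  [6] S(add(S(add(SSZ, SSSZ)), add(Z, Z)))
  [7] S(S(add(add(SSZ, SSSZ), add(Z, Z))))
  [8] S(S(add(S(add(SZ, SSSZ)), add(Z, Z))))
  [9] S(S(S(add(add(SZ, SSSZ), add(Z, Z)))))
  [10] S(S(S(add(S(add(Z, SSSZ)), add(Z, Z)))))
  [11] S(S(S(S(add(add(Z, SSSZ), add(Z, Z))))))
  [12] S(S(S(S(add(SSSZ, add(Z, Z))))))
  [13] S(S(S(S(S(add(SSZ, add(Z, Z)))))))
  [14] S(S(S(S(S(S(add(SZ, add(Z, Z))))))))
  [15] S(S(S(S(S(S(S(add(Z, add(Z, Z)))))))))
  [16] S(S(S(S(S(S(S(add(Z, Z))))))))
  [17] S^7(Z)

Term B:
  start: add(add(S^4(Z), SSSZ), Z)
  [1] add(S(add(SSSZ, SSSZ)), Z)
  [2] S(add(add(SSSZ, SSSZ), Z))
  [3] S(add(S(add(SSZ, SSSZ)), Z))
  [4] S(S(add(add(SSZ, SSSZ), Z)))
  [5] S(S(add(S(add(SZ, SSSZ)), Z)))
  [6] S(S(S(add(add(SZ, SSSZ), Z))))
  [7] S(S(S(add(S(add(Z, SSSZ)), Z))))
  [8] S(S(S(S(add(add(Z, SSSZ), Z)))))
  [9] S(S(S(S(add(SSSZ, Z)))))
  [10] S(S(S(S(S(add(SSZ, Z))))))
  [11] S(S(S(S(S(S(add(SZ, Z)))))))
  [12] S(S(S(S(S(S(S(add(Z, Z))))))))
  [13] S^7(Z)

Answer: SAME — A ⇓ S^7(Z), B ⇓ S^7(Z)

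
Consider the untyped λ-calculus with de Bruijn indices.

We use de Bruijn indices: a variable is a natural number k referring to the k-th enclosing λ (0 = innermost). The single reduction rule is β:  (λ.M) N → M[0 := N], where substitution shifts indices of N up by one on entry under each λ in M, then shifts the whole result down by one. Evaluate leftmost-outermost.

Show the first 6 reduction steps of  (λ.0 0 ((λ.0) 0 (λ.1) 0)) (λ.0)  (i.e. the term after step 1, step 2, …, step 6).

Answer: after 6 steps: λ.0

Working:
  start: (λ.0 0 ((λ.0) 0 (λ.1) 0)) (λ.0)
  →1  (λ.0) (λ.0) ((λ.0) (λ.0) (λ.λ.0) (λ.0))
  →2  (λ.0) ((λ.0) (λ.0) (λ.λ.0) (λ.0))
  →3  (λ.0) (λ.0) (λ.λ.0) (λ.0)
  →4  (λ.0) (λ.λ.0) (λ.0)
  →5  (λ.λ.0) (λ.0)
  →6  λ.0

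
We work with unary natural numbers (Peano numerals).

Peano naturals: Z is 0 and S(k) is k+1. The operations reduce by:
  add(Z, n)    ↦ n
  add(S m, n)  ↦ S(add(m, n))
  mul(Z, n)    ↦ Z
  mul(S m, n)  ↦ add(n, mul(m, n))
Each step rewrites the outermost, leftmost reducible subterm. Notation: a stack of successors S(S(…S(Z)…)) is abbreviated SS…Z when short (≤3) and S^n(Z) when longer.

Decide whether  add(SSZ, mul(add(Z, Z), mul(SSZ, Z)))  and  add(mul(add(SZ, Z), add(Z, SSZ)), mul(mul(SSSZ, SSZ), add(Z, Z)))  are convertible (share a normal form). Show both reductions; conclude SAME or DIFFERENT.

Answer: SAME — A ⇓ SSZ, B ⇓ SSZ

Reduction:
Term A:
  start: add(SSZ, mul(add(Z, Z), mul(SSZ, Z)))
  →1  S(add(SZ, mul(add(Z, Z), mul(SSZ, Z))))
  →2  S(S(add(Z, mul(add(Z, Z), mul(SSZ, Z)))))
  →3  S(S(mul(add(Z, Z), mul(SSZ, Z))))
  →4  S(S(mul(Z, mul(SSZ, Z))))
  →5  SSZ

Term B:
  start: add(mul(add(SZ, Z), add(Z, SSZ)), mul(mul(SSSZ, SSZ), add(Z, Z)))
  →1  add(mul(S(add(Z, Z)), add(Z, SSZ)), mul(mul(SSSZ, SSZ), add(Z, Z)))
  →2  add(add(add(Z, SSZ), mul(add(Z, Z), add(Z, SSZ))), mul(mul(SSSZ, SSZ), add(Z, Z)))
  →3  add(add(SSZ, mul(add(Z, Z), add(Z, SSZ))), mul(mul(SSSZ, SSZ), add(Z, Z)))
  →4  add(S(add(SZ, mul(add(Z, Z), add(Z, SSZ)))), mul(mul(SSSZ, SSZ), add(Z, Z)))
  →5  S(add(add(SZ, mul(add(Z, Z), add(Z, SSZ))), mul(mul(SSSZ, SSZ), add(Z, Z))))
  →6  S(add(S(add(Z, mul(add(Z, Z), add(Z, SSZ)))), mul(mul(SSSZ, SSZ), add(Z, Z))))
  →7  S(S(add(add(Z, mul(add(Z, Z), add(Z, SSZ))), mul(mul(SSSZ, SSZ), add(Z, Z)))))
  →8  S(S(add(mul(add(Z, Z), add(Z, SSZ)), mul(mul(SSSZ, SSZ), add(Z, Z)))))
  →9  S(S(add(mul(Z, add(Z, SSZ)), mul(mul(SSSZ, SSZ), add(Z, Z)))))
  →10  S(S(add(Z, mul(mul(SSSZ, SSZ), add(Z, Z)))))
  →11  S(S(mul(mul(SSSZ, SSZ), add(Z, Z))))
  →12  S(S(mul(add(SSZ, mul(SSZ, SSZ)), add(Z, Z))))
  →13  S(S(mul(S(add(SZ, mul(SSZ, SSZ))), add(Z, Z))))
  →14  S(S(add(add(Z, Z), mul(add(SZ, mul(SSZ, SSZ)), add(Z, Z)))))
  →15  S(S(add(Z, mul(add(SZ, mul(SSZ, SSZ)), add(Z, Z)))))
  →16  S(S(mul(add(SZ, mul(SSZ, SSZ)), add(Z, Z))))
  →17  S(S(mul(S(add(Z, mul(SSZ, SSZ))), add(Z, Z))))
  →18  S(S(add(add(Z, Z), mul(add(Z, mul(SSZ, SSZ)), add(Z, Z)))))
  →19  S(S(add(Z, mul(add(Z, mul(SSZ, SSZ)), add(Z, Z)))))
  →20  S(S(mul(add(Z, mul(SSZ, SSZ)), add(Z, Z))))
  →21  S(S(mul(mul(SSZ, SSZ), add(Z, Z))))
  →22  S(S(mul(add(SSZ, mul(SZ, SSZ)), add(Z, Z))))
  →23  S(S(mul(S(add(SZ, mul(SZ, SSZ))), add(Z, Z))))
  →24  S(S(add(add(Z, Z), mul(add(SZ, mul(SZ, SSZ)), add(Z, Z)))))
  →25  S(S(add(Z, mul(add(SZ, mul(SZ, SSZ)), add(Z, Z)))))
  →26  S(S(mul(add(SZ, mul(SZ, SSZ)), add(Z, Z))))
  →27  S(S(mul(S(add(Z, mul(SZ, SSZ))), add(Z, Z))))
  →28  S(S(add(add(Z, Z), mul(add(Z, mul(SZ, SSZ)), add(Z, Z)))))
  →29  S(S(add(Z, mul(add(Z, mul(SZ, SSZ)), add(Z, Z)))))
  →30  S(S(mul(add(Z, mul(SZ, SSZ)), add(Z, Z))))
  →31  S(S(mul(mul(SZ, SSZ), add(Z, Z))))
  →32  S(S(mul(add(SSZ, mul(Z, SSZ)), add(Z, Z))))
  →33  S(S(mul(S(add(SZ, mul(Z, SSZ))), add(Z, Z))))
  →34  S(S(add(add(Z, Z), mul(add(SZ, mul(Z, SSZ)), add(Z, Z)))))
  →35  S(S(add(Z, mul(add(SZ, mul(Z, SSZ)), add(Z, Z)))))
  →36  S(S(mul(add(SZ, mul(Z, SSZ)), add(Z, Z))))
  →37  S(S(mul(S(add(Z, mul(Z, SSZ))), add(Z, Z))))
  →38  S(S(add(add(Z, Z), mul(add(Z, mul(Z, SSZ)), add(Z, Z)))))
  →39  S(S(add(Z, mul(add(Z, mul(Z, SSZ)), add(Z, Z)))))
  →40  S(S(mul(add(Z, mul(Z, SSZ)), add(Z, Z))))
  →41  S(S(mul(mul(Z, SSZ), add(Z, Z))))
  →42  S(S(mul(Z, add(Z, Z))))
  →43  SSZ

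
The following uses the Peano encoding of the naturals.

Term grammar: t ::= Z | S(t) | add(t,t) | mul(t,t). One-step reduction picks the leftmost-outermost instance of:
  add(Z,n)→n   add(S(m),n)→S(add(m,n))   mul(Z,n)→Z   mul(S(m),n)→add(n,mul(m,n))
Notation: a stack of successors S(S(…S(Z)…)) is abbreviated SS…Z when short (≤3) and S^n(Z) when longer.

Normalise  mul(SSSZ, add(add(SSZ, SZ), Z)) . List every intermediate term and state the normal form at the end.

Answer: normal form = S^9(Z)  (in 37 steps)

Reduction:
  start: mul(SSSZ, add(add(SSZ, SZ), Z))
  →1  add(add(add(SSZ, SZ), Z), mul(SSZ, add(add(SSZ, SZ), Z)))
  →2  add(add(S(add(SZ, SZ)), Z), mul(SSZ, add(add(SSZ, SZ), Z)))
  →3  add(S(add(add(SZ, SZ), Z)), mul(SSZ, add(add(SSZ, SZ), Z)))
  →4  S(add(add(add(SZ, SZ), Z), mul(SSZ, add(add(SSZ, SZ), Z))))
  →5  S(add(add(S(add(Z, SZ)), Z), mul(SSZ, add(add(SSZ, SZ), Z))))
  →6  S(add(S(add(add(Z, SZ), Z)), mul(SSZ, add(add(SSZ, SZ), Z))))
  →7  S(S(add(add(add(Z, SZ), Z), mul(SSZ, add(add(SSZ, SZ), Z)))))
  →8  S(S(add(add(SZ, Z), mul(SSZ, add(add(SSZ, SZ), Z)))))
  →9  S(S(add(S(add(Z, Z)), mul(SSZ, add(add(SSZ, SZ), Z)))))
  →10  S(S(S(add(add(Z, Z), mul(SSZ, add(add(SSZ, SZ), Z))))))
  →11  S(S(S(add(Z, mul(SSZ, add(add(SSZ, SZ), Z))))))
  →12  S(S(S(mul(SSZ, add(add(SSZ, SZ), Z)))))
  →13  S(S(S(add(add(add(SSZ, SZ), Z), mul(SZ, add(add(SSZ, SZ), Z))))))
  →14  S(S(S(add(add(S(add(SZ, SZ)), Z), mul(SZ, add(add(SSZ, SZ), Z))))))
  →15  S(S(S(add(S(add(add(SZ, SZ), Z)), mul(SZ, add(add(SSZ, SZ), Z))))))
  →16  S(S(S(S(add(add(add(SZ, SZ), Z), mul(SZ, add(add(SSZ, SZ), Z)))))))
  →17  S(S(S(S(add(add(S(add(Z, SZ)), Z), mul(SZ, add(add(SSZ, SZ), Z)))))))
  →18  S(S(S(S(add(S(add(add(Z, SZ), Z)), mul(SZ, add(add(SSZ, SZ), Z)))))))
  →19  S(S(S(S(S(add(add(add(Z, SZ), Z), mul(SZ, add(add(SSZ, SZ), Z))))))))
  →20  S(S(S(S(S(add(add(SZ, Z), mul(SZ, add(add(SSZ, SZ), Z))))))))
  →21  S(S(S(S(S(add(S(add(Z, Z)), mul(SZ, add(add(SSZ, SZ), Z))))))))
  →22  S(S(S(S(S(S(add(add(Z, Z), mul(SZ, add(add(SSZ, SZ), Z)))))))))
  →23  S(S(S(S(S(S(add(Z, mul(SZ, add(add(SSZ, SZ), Z)))))))))
  →24  S(S(S(S(S(S(mul(SZ, add(add(SSZ, SZ), Z))))))))
  →25  S(S(S(S(S(S(add(add(add(SSZ, SZ), Z), mul(Z, add(add(SSZ, SZ), Z)))))))))
  →26  S(S(S(S(S(S(add(add(S(add(SZ, SZ)), Z), mul(Z, add(add(SSZ, SZ), Z)))))))))
  →27  S(S(S(S(S(S(add(S(add(add(SZ, SZ), Z)), mul(Z, add(add(SSZ, SZ), Z)))))))))
  →28  S(S(S(S(S(S(S(add(add(add(SZ, SZ), Z), mul(Z, add(add(SSZ, SZ), Z))))))))))
  →29  S(S(S(S(S(S(S(add(add(S(add(Z, SZ)), Z), mul(Z, add(add(SSZ, SZ), Z))))))))))
  →30  S(S(S(S(S(S(S(add(S(add(add(Z, SZ), Z)), mul(Z, add(add(SSZ, SZ), Z))))))))))
  →31  S(S(S(S(S(S(S(S(add(add(add(Z, SZ), Z), mul(Z, add(add(SSZ, SZ), Z)))))))))))
  →32  S(S(S(S(S(S(S(S(add(add(SZ, Z), mul(Z, add(add(SSZ, SZ), Z)))))))))))
  →33  S(S(S(S(S(S(S(S(add(S(add(Z, Z)), mul(Z, add(add(SSZ, SZ), Z)))))))))))
  →34  S(S(S(S(S(S(S(S(S(add(add(Z, Z), mul(Z, add(add(SSZ, SZ), Z))))))))))))
  →35  S(S(S(S(S(S(S(S(S(add(Z, mul(Z, add(add(SSZ, SZ), Z))))))))))))
  →36  S(S(S(S(S(S(S(S(S(mul(Z, add(add(SSZ, SZ), Z)))))))))))
  →37  S^9(Z)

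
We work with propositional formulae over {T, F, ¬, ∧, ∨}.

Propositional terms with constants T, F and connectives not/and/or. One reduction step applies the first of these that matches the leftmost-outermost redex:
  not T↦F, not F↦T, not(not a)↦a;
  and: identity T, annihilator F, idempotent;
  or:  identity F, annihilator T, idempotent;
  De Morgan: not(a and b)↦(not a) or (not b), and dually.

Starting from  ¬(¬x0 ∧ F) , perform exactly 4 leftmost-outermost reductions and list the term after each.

Answer: after 4 steps: T

Reduction:
  start: ¬(¬x0 ∧ F)
  step 1: ¬¬x0 ∨ ¬F
  step 2: x0 ∨ ¬F
  step 3: x0 ∨ T
  step 4: T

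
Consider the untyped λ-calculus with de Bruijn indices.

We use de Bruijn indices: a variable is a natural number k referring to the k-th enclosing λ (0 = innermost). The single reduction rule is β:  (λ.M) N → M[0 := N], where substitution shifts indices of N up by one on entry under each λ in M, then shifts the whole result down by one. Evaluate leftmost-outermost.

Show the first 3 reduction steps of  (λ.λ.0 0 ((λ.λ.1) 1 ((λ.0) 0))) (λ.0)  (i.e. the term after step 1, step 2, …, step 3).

Answer: after 3 steps: λ.0 0 (λ.0)

Derivation:
  start: (λ.λ.0 0 ((λ.λ.1) 1 ((λ.0) 0))) (λ.0)
  step 1: λ.0 0 ((λ.λ.1) (λ.0) ((λ.0) 0))
  step 2: λ.0 0 ((λ.λ.0) ((λ.0) 0))
  step 3: λ.0 0 (λ.0)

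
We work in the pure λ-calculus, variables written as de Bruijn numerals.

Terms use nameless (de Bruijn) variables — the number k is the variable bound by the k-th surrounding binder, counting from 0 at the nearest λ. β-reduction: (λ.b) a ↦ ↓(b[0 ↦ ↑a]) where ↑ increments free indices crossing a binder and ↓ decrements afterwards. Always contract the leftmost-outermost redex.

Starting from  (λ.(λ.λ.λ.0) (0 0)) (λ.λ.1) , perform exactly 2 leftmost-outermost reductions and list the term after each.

  start: (λ.(λ.λ.λ.0) (0 0)) (λ.λ.1)
  [1] (λ.λ.λ.0) ((λ.λ.1) (λ.λ.1))
  [2] λ.λ.0

Answer: after 2 steps: λ.λ.0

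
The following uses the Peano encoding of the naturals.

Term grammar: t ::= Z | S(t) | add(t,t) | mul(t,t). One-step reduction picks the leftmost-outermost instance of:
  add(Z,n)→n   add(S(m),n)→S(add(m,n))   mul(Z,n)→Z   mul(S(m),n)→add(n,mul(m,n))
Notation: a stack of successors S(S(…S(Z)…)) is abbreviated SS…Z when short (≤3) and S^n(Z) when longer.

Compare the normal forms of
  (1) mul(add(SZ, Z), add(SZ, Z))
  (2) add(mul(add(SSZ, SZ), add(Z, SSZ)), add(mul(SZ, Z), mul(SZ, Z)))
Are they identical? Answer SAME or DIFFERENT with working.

Term A:
  start: mul(add(SZ, Z), add(SZ, Z))
  step 1: mul(S(add(Z, Z)), add(SZ, Z))
  step 2: add(add(SZ, Z), mul(add(Z, Z), add(SZ, Z)))
  step 3: add(S(add(Z, Z)), mul(add(Z, Z), add(SZ, Z)))
  step 4: S(add(add(Z, Z), mul(add(Z, Z), add(SZ, Z))))
  step 5: S(add(Z, mul(add(Z, Z), add(SZ, Z))))
  step 6: S(mul(add(Z, Z), add(SZ, Z)))
  step 7: S(mul(Z, add(SZ, Z)))
  step 8: SZ

Term B:
  start: add(mul(add(SSZ, SZ), add(Z, SSZ)), add(mul(SZ, Z), mul(SZ, Z)))
  step 1: add(mul(S(add(SZ, SZ)), add(Z, SSZ)), add(mul(SZ, Z), mul(SZ, Z)))
  step 2: add(add(add(Z, SSZ), mul(add(SZ, SZ), add(Z, SSZ))), add(mul(SZ, Z), mul(SZ, Z)))
  step 3: add(add(SSZ, mul(add(SZ, SZ), add(Z, SSZ))), add(mul(SZ, Z), mul(SZ, Z)))
  step 4: add(S(add(SZ, mul(add(SZ, SZ), add(Z, SSZ)))), add(mul(SZ, Z), mul(SZ, Z)))
  step 5: S(add(add(SZ, mul(add(SZ, SZ), add(Z, SSZ))), add(mul(SZ, Z), mul(SZ, Z))))
  step 6: S(add(S(add(Z, mul(add(SZ, SZ), add(Z, SSZ)))), add(mul(SZ, Z), mul(SZ, Z))))
  step 7: S(S(add(add(Z, mul(add(SZ, SZ), add(Z, SSZ))), add(mul(SZ, Z), mul(SZ, Z)))))
  step 8: S(S(add(mul(add(SZ, SZ), add(Z, SSZ)), add(mul(SZ, Z), mul(SZ, Z)))))
  step 9: S(S(add(mul(S(add(Z, SZ)), add(Z, SSZ)), add(mul(SZ, Z), mul(SZ, Z)))))
  step 10: S(S(add(add(add(Z, SSZ), mul(add(Z, SZ), add(Z, SSZ))), add(mul(SZ, Z), mul(SZ, Z)))))
  step 11: S(S(add(add(SSZ, mul(add(Z, SZ), add(Z, SSZ))), add(mul(SZ, Z), mul(SZ, Z)))))
  step 12: S(S(add(S(add(SZ, mul(add(Z, SZ), add(Z, SSZ)))), add(mul(SZ, Z), mul(SZ, Z)))))
  step 13: S(S(S(add(add(SZ, mul(add(Z, SZ), add(Z, SSZ))), add(mul(SZ, Z), mul(SZ, Z))))))
  step 14: S(S(S(add(S(add(Z, mul(add(Z, SZ), add(Z, SSZ)))), add(mul(SZ, Z), mul(SZ, Z))))))
  step 15: S(S(S(S(add(add(Z, mul(add(Z, SZ), add(Z, SSZ))), add(mul(SZ, Z), mul(SZ, Z)))))))
  step 16: S(S(S(S(add(mul(add(Z, SZ), add(Z, SSZ)), add(mul(SZ, Z), mul(SZ, Z)))))))
  step 17: S(S(S(S(add(mul(SZ, add(Z, SSZ)), add(mul(SZ, Z), mul(SZ, Z)))))))
  step 18: S(S(S(S(add(add(add(Z, SSZ), mul(Z, add(Z, SSZ))), add(mul(SZ, Z), mul(SZ, Z)))))))
  step 19: S(S(S(S(add(add(SSZ, mul(Z, add(Z, SSZ))), add(mul(SZ, Z), mul(SZ, Z)))))))
  step 20: S(S(S(S(add(S(add(SZ, mul(Z, add(Z, SSZ)))), add(mul(SZ, Z), mul(SZ, Z)))))))
  step 21: S(S(S(S(S(add(add(SZ, mul(Z, add(Z, SSZ))), add(mul(SZ, Z), mul(SZ, Z))))))))
  step 22: S(S(S(S(S(add(S(add(Z, mul(Z, add(Z, SSZ)))), add(mul(SZ, Z), mul(SZ, Z))))))))
  step 23: S(S(S(S(S(S(add(add(Z, mul(Z, add(Z, SSZ))), add(mul(SZ, Z), mul(SZ, Z)))))))))
  step 24: S(S(S(S(S(S(add(mul(Z, add(Z, SSZ)), add(mul(SZ, Z), mul(SZ, Z)))))))))
  step 25: S(S(S(S(S(S(add(Z, add(mul(SZ, Z), mul(SZ, Z)))))))))
  step 26: S(S(S(S(S(S(add(mul(SZ, Z), mul(SZ, Z))))))))
  step 27: S(S(S(S(S(S(add(add(Z, mul(Z, Z)), mul(SZ, Z))))))))
  step 28: S(S(S(S(S(S(add(mul(Z, Z), mul(SZ, Z))))))))
  step 29: S(S(S(S(S(S(add(Z, mul(SZ, Z))))))))
  step 30: S(S(S(S(S(S(mul(SZ, Z)))))))
  step 31: S(S(S(S(S(S(add(Z, mul(Z, Z))))))))
  step 32: S(S(S(S(S(S(mul(Z, Z)))))))
  step 33: S^6(Z)

Answer: DIFFERENT — A ⇓ SZ, B ⇓ S^6(Z)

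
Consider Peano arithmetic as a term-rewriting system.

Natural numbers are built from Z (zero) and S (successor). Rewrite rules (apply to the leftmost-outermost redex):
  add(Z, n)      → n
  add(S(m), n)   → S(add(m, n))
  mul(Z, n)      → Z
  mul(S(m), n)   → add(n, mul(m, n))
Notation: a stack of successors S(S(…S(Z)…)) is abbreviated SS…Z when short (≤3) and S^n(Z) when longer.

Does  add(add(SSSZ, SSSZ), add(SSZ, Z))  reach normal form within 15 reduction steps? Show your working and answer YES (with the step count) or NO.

  start: add(add(SSSZ, SSSZ), add(SSZ, Z))
  step 1: add(S(add(SSZ, SSSZ)), add(SSZ, Z))
  step 2: S(add(add(SSZ, SSSZ), add(SSZ, Z)))
  step 3: S(add(S(add(SZ, SSSZ)), add(SSZ, Z)))
  step 4: S(S(add(add(SZ, SSSZ), add(SSZ, Z))))
  step 5: S(S(add(S(add(Z, SSSZ)), add(SSZ, Z))))
  step 6: S(S(S(add(add(Z, SSSZ), add(SSZ, Z)))))
  step 7: S(S(S(add(SSSZ, add(SSZ, Z)))))
  step 8: S(S(S(S(add(SSZ, add(SSZ, Z))))))
  step 9: S(S(S(S(S(add(SZ, add(SSZ, Z)))))))
  step 10: S(S(S(S(S(S(add(Z, add(SSZ, Z))))))))
  step 11: S(S(S(S(S(S(add(SSZ, Z)))))))
  step 12: S(S(S(S(S(S(S(add(SZ, Z))))))))
  step 13: S(S(S(S(S(S(S(S(add(Z, Z)))))))))
  step 14: S^8(Z)

Answer: YES — reaches normal form S^8(Z) in 14 ≤ 15 steps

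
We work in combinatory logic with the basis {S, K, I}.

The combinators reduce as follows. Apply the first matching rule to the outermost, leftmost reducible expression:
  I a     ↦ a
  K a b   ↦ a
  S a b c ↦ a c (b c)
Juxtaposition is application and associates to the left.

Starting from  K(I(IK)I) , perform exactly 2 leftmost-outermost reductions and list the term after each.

Answer: after 2 steps: K(KI)

Derivation:
  start: K(I(IK)I)
  →1  K(IKI)
  →2  K(KI)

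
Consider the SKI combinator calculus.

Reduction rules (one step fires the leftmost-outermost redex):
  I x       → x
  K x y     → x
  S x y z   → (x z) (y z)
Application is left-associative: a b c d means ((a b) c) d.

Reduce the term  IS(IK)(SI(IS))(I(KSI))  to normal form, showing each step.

  start: IS(IK)(SI(IS))(I(KSI))
  →1  S(IK)(SI(IS))(I(KSI))
  →2  IK(I(KSI))(SI(IS)(I(KSI)))
  →3  K(I(KSI))(SI(IS)(I(KSI)))
  →4  I(KSI)
  →5  KSI
  →6  S

Answer: normal form = S  (in 6 steps)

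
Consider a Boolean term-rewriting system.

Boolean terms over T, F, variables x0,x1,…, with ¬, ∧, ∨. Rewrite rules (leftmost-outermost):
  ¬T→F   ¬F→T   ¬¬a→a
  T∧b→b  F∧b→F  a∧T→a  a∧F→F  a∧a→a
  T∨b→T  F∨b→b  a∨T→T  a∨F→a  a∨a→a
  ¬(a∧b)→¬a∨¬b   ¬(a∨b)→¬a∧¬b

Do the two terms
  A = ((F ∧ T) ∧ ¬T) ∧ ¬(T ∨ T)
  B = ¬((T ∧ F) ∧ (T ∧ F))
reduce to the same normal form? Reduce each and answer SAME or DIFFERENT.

Answer: DIFFERENT — A ⇓ F, B ⇓ T

Reduction:
Term A:
  start: ((F ∧ T) ∧ ¬T) ∧ ¬(T ∨ T)
  step 1: (F ∧ ¬T) ∧ ¬(T ∨ T)
  step 2: F ∧ ¬(T ∨ T)
  step 3: F

Term B:
  start: ¬((T ∧ F) ∧ (T ∧ F))
  step 1: ¬(T ∧ F) ∨ ¬(T ∧ F)
  step 2: ¬(T ∧ F)
  step 3: ¬T ∨ ¬F
  step 4: F ∨ ¬F
  step 5: ¬F
  step 6: T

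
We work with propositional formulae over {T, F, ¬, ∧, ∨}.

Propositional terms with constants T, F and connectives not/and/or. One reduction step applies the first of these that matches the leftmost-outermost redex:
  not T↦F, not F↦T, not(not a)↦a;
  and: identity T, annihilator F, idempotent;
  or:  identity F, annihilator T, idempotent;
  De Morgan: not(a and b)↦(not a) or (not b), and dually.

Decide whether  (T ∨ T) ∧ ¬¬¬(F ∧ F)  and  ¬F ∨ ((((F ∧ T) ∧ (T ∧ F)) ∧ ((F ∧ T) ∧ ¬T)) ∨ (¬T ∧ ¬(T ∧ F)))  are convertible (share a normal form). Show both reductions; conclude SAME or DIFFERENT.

Term A:
  start: (T ∨ T) ∧ ¬¬¬(F ∧ F)
  step 1: T ∧ ¬¬¬(F ∧ F)
  step 2: ¬¬¬(F ∧ F)
  step 3: ¬(F ∧ F)
  step 4: ¬F ∨ ¬F
  step 5: ¬F
  step 6: T

Term B:
  start: ¬F ∨ ((((F ∧ T) ∧ (T ∧ F)) ∧ ((F ∧ T) ∧ ¬T)) ∨ (¬T ∧ ¬(T ∧ F)))
  step 1: T ∨ ((((F ∧ T) ∧ (T ∧ F)) ∧ ((F ∧ T) ∧ ¬T)) ∨ (¬T ∧ ¬(T ∧ F)))
  step 2: T

Answer: SAME — A ⇓ T, B ⇓ T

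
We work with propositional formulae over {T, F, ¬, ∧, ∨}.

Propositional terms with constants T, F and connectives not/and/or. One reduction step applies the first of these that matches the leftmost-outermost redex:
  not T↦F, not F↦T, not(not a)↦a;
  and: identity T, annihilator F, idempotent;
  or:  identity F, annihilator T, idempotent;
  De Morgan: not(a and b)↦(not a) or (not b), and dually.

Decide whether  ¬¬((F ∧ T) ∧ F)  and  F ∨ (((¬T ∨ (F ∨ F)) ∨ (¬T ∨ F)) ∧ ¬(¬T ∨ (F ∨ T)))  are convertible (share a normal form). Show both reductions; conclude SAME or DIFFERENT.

Answer: SAME — A ⇓ F, B ⇓ F

Derivation:
Term A:
  start: ¬¬((F ∧ T) ∧ F)
  →1  (F ∧ T) ∧ F
  →2  F

Term B:
  start: F ∨ (((¬T ∨ (F ∨ F)) ∨ (¬T ∨ F)) ∧ ¬(¬T ∨ (F ∨ T)))
  →1  ((¬T ∨ (F ∨ F)) ∨ (¬T ∨ F)) ∧ ¬(¬T ∨ (F ∨ T))
  →2  ((F ∨ (F ∨ F)) ∨ (¬T ∨ F)) ∧ ¬(¬T ∨ (F ∨ T))
  →3  ((F ∨ F) ∨ (¬T ∨ F)) ∧ ¬(¬T ∨ (F ∨ T))
  →4  (F ∨ (¬T ∨ F)) ∧ ¬(¬T ∨ (F ∨ T))
  →5  (¬T ∨ F) ∧ ¬(¬T ∨ (F ∨ T))
  →6  ¬T ∧ ¬(¬T ∨ (F ∨ T))
  →7  F ∧ ¬(¬T ∨ (F ∨ T))
  →8  F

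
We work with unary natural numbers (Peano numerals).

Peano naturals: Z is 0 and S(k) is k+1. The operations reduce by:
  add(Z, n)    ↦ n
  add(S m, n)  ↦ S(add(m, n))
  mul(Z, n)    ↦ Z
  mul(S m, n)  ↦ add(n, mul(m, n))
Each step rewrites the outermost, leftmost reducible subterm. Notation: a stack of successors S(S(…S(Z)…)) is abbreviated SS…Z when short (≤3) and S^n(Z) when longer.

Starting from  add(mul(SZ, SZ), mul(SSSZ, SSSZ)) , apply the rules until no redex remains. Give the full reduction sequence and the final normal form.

Answer: normal form = S^10(Z)  (in 22 steps)

Working:
  start: add(mul(SZ, SZ), mul(SSSZ, SSSZ))
  step 1: add(add(SZ, mul(Z, SZ)), mul(SSSZ, SSSZ))
  step 2: add(S(add(Z, mul(Z, SZ))), mul(SSSZ, SSSZ))
  step 3: S(add(add(Z, mul(Z, SZ)), mul(SSSZ, SSSZ)))
  step 4: S(add(mul(Z, SZ), mul(SSSZ, SSSZ)))
  step 5: S(add(Z, mul(SSSZ, SSSZ)))
  step 6: S(mul(SSSZ, SSSZ))
  step 7: S(add(SSSZ, mul(SSZ, SSSZ)))
  step 8: S(S(add(SSZ, mul(SSZ, SSSZ))))
  step 9: S(S(S(add(SZ, mul(SSZ, SSSZ)))))
  step 10: S(S(S(S(add(Z, mul(SSZ, SSSZ))))))
  step 11: S(S(S(S(mul(SSZ, SSSZ)))))
  step 12: S(S(S(S(add(SSSZ, mul(SZ, SSSZ))))))
  step 13: S(S(S(S(S(add(SSZ, mul(SZ, SSSZ)))))))
  step 14: S(S(S(S(S(S(add(SZ, mul(SZ, SSSZ))))))))
  step 15: S(S(S(S(S(S(S(add(Z, mul(SZ, SSSZ)))))))))
  step 16: S(S(S(S(S(S(S(mul(SZ, SSSZ))))))))
  step 17: S(S(S(S(S(S(S(add(SSSZ, mul(Z, SSSZ)))))))))
  step 18: S(S(S(S(S(S(S(S(add(SSZ, mul(Z, SSSZ))))))))))
  step 19: S(S(S(S(S(S(S(S(S(add(SZ, mul(Z, SSSZ)))))))))))
  step 20: S(S(S(S(S(S(S(S(S(S(add(Z, mul(Z, SSSZ))))))))))))
  step 21: S(S(S(S(S(S(S(S(S(S(mul(Z, SSSZ)))))))))))
  step 22: S^10(Z)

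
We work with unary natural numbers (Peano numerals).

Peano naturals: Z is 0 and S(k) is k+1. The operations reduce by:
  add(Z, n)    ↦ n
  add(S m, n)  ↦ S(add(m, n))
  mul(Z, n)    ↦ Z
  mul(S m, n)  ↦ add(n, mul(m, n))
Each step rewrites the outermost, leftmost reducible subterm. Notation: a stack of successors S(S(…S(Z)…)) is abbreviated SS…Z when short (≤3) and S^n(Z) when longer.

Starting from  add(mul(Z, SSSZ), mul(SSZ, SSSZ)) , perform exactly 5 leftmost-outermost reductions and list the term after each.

Answer: after 5 steps: S(S(add(SZ, mul(SZ, SSSZ))))

Reduction:
  start: add(mul(Z, SSSZ), mul(SSZ, SSSZ))
  [1] add(Z, mul(SSZ, SSSZ))
  [2] mul(SSZ, SSSZ)
  [3] add(SSSZ, mul(SZ, SSSZ))
  [4] S(add(SSZ, mul(SZ, SSSZ)))
  [5] S(S(add(SZ, mul(SZ, SSSZ))))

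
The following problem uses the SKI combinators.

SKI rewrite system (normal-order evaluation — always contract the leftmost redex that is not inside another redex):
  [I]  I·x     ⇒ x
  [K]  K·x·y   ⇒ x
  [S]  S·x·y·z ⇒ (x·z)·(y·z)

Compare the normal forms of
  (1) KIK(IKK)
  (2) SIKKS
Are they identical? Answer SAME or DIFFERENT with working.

Term A:
  start: KIK(IKK)
  step 1: I(IKK)
  step 2: IKK
  step 3: KK

Term B:
  start: SIKKS
  step 1: IK(KK)S
  step 2: K(KK)S
  step 3: KK

Answer: SAME — A ⇓ KK, B ⇓ KK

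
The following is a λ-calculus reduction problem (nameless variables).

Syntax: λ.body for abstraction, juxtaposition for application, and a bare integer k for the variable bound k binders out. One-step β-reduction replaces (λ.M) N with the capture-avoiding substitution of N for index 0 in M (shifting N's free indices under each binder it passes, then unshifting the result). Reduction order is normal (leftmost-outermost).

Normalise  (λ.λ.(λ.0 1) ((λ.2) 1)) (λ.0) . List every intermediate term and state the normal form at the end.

Answer: normal form = λ.0  (in 4 steps)

Working:
  start: (λ.λ.(λ.0 1) ((λ.2) 1)) (λ.0)
  [1] λ.(λ.0 1) ((λ.λ.0) (λ.0))
  [2] λ.(λ.λ.0) (λ.0) 0
  [3] λ.(λ.0) 0
  [4] λ.0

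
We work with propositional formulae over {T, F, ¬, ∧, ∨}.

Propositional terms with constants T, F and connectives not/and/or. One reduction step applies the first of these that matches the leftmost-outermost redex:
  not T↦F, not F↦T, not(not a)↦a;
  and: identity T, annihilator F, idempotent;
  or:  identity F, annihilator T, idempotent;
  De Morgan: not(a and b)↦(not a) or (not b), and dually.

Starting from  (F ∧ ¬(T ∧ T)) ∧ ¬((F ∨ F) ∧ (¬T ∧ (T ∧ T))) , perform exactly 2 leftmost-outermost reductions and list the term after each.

  start: (F ∧ ¬(T ∧ T)) ∧ ¬((F ∨ F) ∧ (¬T ∧ (T ∧ T)))
  step 1: F ∧ ¬((F ∨ F) ∧ (¬T ∧ (T ∧ T)))
  step 2: F

Answer: after 2 steps: F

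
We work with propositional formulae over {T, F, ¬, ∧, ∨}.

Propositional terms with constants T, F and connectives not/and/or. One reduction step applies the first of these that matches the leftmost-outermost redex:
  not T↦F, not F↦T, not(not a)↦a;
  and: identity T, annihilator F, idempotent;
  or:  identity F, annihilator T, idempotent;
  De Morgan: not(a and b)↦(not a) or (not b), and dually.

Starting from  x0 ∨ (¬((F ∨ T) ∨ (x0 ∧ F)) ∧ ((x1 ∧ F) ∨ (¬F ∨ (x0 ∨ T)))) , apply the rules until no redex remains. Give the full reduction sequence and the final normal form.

  start: x0 ∨ (¬((F ∨ T) ∨ (x0 ∧ F)) ∧ ((x1 ∧ F) ∨ (¬F ∨ (x0 ∨ T))))
  →1  x0 ∨ ((¬(F ∨ T) ∧ ¬(x0 ∧ F)) ∧ ((x1 ∧ F) ∨ (¬F ∨ (x0 ∨ T))))
  →2  x0 ∨ (((¬F ∧ ¬T) ∧ ¬(x0 ∧ F)) ∧ ((x1 ∧ F) ∨ (¬F ∨ (x0 ∨ T))))
  →3  x0 ∨ (((T ∧ ¬T) ∧ ¬(x0 ∧ F)) ∧ ((x1 ∧ F) ∨ (¬F ∨ (x0 ∨ T))))
  →4  x0 ∨ ((¬T ∧ ¬(x0 ∧ F)) ∧ ((x1 ∧ F) ∨ (¬F ∨ (x0 ∨ T))))
  →5  x0 ∨ ((F ∧ ¬(x0 ∧ F)) ∧ ((x1 ∧ F) ∨ (¬F ∨ (x0 ∨ T))))
  →6  x0 ∨ (F ∧ ((x1 ∧ F) ∨ (¬F ∨ (x0 ∨ T))))
  →7  x0 ∨ F
  →8  x0

Answer: normal form = x0  (in 8 steps)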